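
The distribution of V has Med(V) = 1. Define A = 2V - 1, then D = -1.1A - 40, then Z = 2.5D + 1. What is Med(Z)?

Med(Z) = -101.75

Med(A) = 2·1 + (-1) = 1.
Med(D) = (-1.1)·1 + (-40) = -41.1.
Med(Z) = 2.5·(-41.1) + 1 = -101.75.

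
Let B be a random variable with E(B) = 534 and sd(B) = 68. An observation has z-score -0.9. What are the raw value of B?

B = 472.8

B = E(B) + z·sd(B) = 534 + (-0.9)·68 = 472.8.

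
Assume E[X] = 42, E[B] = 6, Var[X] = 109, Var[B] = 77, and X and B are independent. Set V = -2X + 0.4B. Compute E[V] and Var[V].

E[V] = (-2)·E[X] + 0.4·E[B] = (-2)·42 + 0.4·6 = -81.6.
Var[V] = a²·Var[X] + b²·Var[B] + 2ab·Cov[X, B] with a = -2, b = 0.4.
Independence gives Cov[X, B] = 0.
= (-2)²·109 + 0.4²·77 + 2·(-2)·0.4·0
= 436 + 12.32 + 0 = 448.32.

E[V] = -81.6, Var[V] = 448.32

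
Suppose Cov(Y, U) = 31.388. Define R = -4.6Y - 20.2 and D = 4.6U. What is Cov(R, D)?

Cov(R, D) = -664.17008

Cov(R, D) = a·c·Cov(Y, U) = (-4.6)·4.6·31.388 = -664.17008. Additive constants drop out.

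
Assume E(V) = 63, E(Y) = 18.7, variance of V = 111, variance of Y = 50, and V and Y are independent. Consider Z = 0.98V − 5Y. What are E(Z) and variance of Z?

E(Z) = 0.98·E(V) + (-5)·E(Y) = 0.98·63 + (-5)·18.7 = -31.76.
variance of Z = a²·variance of V + b²·variance of Y + 2ab·covariance of V and Y with a = 0.98, b = -5.
Independence gives covariance of V and Y = 0.
= 0.98²·111 + (-5)²·50 + 2·0.98·(-5)·0
= 106.6044 + 1250 + 0 = 1356.6044.

E(Z) = -31.76, variance of Z = 1356.6044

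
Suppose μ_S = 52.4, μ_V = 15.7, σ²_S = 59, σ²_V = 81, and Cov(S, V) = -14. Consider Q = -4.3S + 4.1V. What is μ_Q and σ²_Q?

μ_Q = -160.95, σ²_Q = 2946.16

μ_Q = (-4.3)·μ_S + 4.1·μ_V = (-4.3)·52.4 + 4.1·15.7 = -160.95.
σ²_Q = a²·σ²_S + b²·σ²_V + 2ab·Cov(S, V) with a = -4.3, b = 4.1.
= (-4.3)²·59 + 4.1²·81 + 2·(-4.3)·4.1·(-14)
= 1090.91 + 1361.61 + 493.64 = 2946.16.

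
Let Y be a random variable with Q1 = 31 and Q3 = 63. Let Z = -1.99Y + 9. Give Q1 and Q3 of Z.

Q1(Z) = -116.37, Q3(Z) = -52.69

a = -1.99 < 0 reverses order: Q1(Z) comes from Q3(Y), Q3(Z) from Q1(Y).
Q1(Z) = (-1.99)·63 + 9 = -116.37; Q3(Z) = (-1.99)·31 + 9 = -52.69.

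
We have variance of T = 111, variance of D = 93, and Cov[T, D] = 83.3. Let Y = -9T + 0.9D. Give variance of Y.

variance of Y = a²·variance of T + b²·variance of D + 2ab·Cov[T, D] with a = -9, b = 0.9.
= (-9)²·111 + 0.9²·93 + 2·(-9)·0.9·83.3
= 8991 + 75.33 + (-1349.46) = 7716.87.

variance of Y = 7716.87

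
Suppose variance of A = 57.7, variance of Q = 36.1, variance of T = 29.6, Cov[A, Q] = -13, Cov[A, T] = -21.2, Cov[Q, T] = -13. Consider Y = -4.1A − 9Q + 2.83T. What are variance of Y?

variance of Y = a²·variance of A + b²·variance of Q + c²·variance of T + 2ab·Cov[A, Q] + 2ac·Cov[A, T] + 2bc·Cov[Q, T], with a = -4.1, b = -9, c = 2.83.
= 969.937 + 2924.1 + 237.06344 + (-959.4) + 491.9672 + 662.22
= 4325.88764.

variance of Y = 4325.88764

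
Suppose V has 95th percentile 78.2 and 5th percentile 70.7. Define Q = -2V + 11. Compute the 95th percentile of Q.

95th percentile of Q = -130.4

Since a = -2 < 0 the transformation is decreasing, reversing order: the 95th percentile of Q corresponds to the 5th percentile of V.
So P_{95}(Q) = a·P_{5}(V) + b = (-2)·70.7 + 11 = -130.4.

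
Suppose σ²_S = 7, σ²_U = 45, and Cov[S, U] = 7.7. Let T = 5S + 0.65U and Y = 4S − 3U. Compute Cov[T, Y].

Cov[T, Y] = -43.23

By bilinearity, Cov[T, Y] = ac·σ²_S + bd·σ²_U + (ad+bc)·Cov[S, U], with a=5, b=0.65, c=4, d=-3.
ac·σ²_S = 5·4·7 = 140
bd·σ²_U = 0.65·(-3)·45 = -87.75
(ad+bc)·Cov[S, U] = (-12.4)·7.7 = -95.48
Cov[T, Y] = 140 + (-87.75) + (-95.48) = -43.23.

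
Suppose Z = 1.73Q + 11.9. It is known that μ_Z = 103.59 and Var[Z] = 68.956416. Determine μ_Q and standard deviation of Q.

μ_Q = 53, standard deviation of Q = 4.8

From Z = 1.73Q + 11.9: μ_Z = a·μ_Q + b, so μ_Q = (μ_Z − b)/a = (103.59 − 11.9)/1.73 = 53.
standard deviation of Z = √68.956416 = 8.304.
standard deviation of Z = |a|·standard deviation of Q, so standard deviation of Q = 8.304/|1.73| = 4.8.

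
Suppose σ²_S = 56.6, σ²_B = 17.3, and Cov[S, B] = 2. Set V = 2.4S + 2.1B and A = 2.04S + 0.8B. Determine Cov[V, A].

Cov[V, A] = 318.5856

By bilinearity, Cov[V, A] = ac·σ²_S + bd·σ²_B + (ad+bc)·Cov[S, B], with a=2.4, b=2.1, c=2.04, d=0.8.
ac·σ²_S = 2.4·2.04·56.6 = 277.1136
bd·σ²_B = 2.1·0.8·17.3 = 29.064
(ad+bc)·Cov[S, B] = (6.204)·2 = 12.408
Cov[V, A] = 277.1136 + 29.064 + 12.408 = 318.5856.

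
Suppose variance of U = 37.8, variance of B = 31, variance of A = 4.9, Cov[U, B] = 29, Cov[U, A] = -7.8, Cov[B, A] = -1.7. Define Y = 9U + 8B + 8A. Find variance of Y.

variance of Y = 8194.6

variance of Y = a²·variance of U + b²·variance of B + c²·variance of A + 2ab·Cov[U, B] + 2ac·Cov[U, A] + 2bc·Cov[B, A], with a = 9, b = 8, c = 8.
= 3061.8 + 1984 + 313.6 + 4176 + (-1123.2) + (-217.6)
= 8194.6.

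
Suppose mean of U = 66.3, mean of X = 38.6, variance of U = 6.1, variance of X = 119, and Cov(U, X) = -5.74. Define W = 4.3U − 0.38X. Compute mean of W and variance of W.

mean of W = 270.422, variance of W = 148.73092

mean of W = 4.3·mean of U + (-0.38)·mean of X = 4.3·66.3 + (-0.38)·38.6 = 270.422.
variance of W = a²·variance of U + b²·variance of X + 2ab·Cov(U, X) with a = 4.3, b = -0.38.
= 4.3²·6.1 + (-0.38)²·119 + 2·4.3·(-0.38)·(-5.74)
= 112.789 + 17.1836 + 18.75832 = 148.73092.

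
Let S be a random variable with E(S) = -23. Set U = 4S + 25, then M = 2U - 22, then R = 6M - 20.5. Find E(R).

E(R) = -956.5

E(U) = 4·(-23) + 25 = -67.
E(M) = 2·(-67) + (-22) = -156.
E(R) = 6·(-156) + (-20.5) = -956.5.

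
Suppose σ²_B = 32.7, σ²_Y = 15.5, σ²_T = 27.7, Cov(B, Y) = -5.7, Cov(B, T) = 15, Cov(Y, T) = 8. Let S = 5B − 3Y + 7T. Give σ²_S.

σ²_S = a²·σ²_B + b²·σ²_Y + c²·σ²_T + 2ab·Cov(B, Y) + 2ac·Cov(B, T) + 2bc·Cov(Y, T), with a = 5, b = -3, c = 7.
= 817.5 + 139.5 + 1357.3 + 171 + 1050 + (-336)
= 3199.3.

σ²_S = 3199.3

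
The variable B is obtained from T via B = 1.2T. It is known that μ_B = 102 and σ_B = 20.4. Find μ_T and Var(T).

From B = 1.2T: μ_B = a·μ_T + b, so μ_T = (μ_B − b)/a = (102 − 0)/1.2 = 85.
Var(B) = 20.4² = 416.16.
Var(B) = a²·Var(T), so Var(T) = 416.16/1.2² = 289.

μ_T = 85, Var(T) = 289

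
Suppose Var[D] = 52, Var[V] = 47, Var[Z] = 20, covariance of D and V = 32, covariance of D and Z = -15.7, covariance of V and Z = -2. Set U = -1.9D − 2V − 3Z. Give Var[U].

Var[U] = a²·Var[D] + b²·Var[V] + c²·Var[Z] + 2ab·covariance of D and V + 2ac·covariance of D and Z + 2bc·covariance of V and Z, with a = -1.9, b = -2, c = -3.
= 187.72 + 188 + 180 + 243.2 + (-178.98) + (-24)
= 595.94.

Var[U] = 595.94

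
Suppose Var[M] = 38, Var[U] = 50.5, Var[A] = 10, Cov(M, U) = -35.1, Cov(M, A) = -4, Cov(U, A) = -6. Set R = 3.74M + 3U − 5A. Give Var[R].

Var[R] = 777.9848

Var[R] = a²·Var[M] + b²·Var[U] + c²·Var[A] + 2ab·Cov(M, U) + 2ac·Cov(M, A) + 2bc·Cov(U, A), with a = 3.74, b = 3, c = -5.
= 531.5288 + 454.5 + 250 + (-787.644) + 149.6 + 180
= 777.9848.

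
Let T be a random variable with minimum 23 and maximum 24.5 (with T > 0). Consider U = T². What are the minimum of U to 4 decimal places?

T² is increasing on this domain, so min(U) comes from min(T) = 23: min(U) = square(23) = 529.

min(U) = 529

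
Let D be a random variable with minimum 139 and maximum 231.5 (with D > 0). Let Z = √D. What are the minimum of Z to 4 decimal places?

√D is increasing on this domain, so min(Z) comes from min(D) = 139: min(Z) = √(139) ≈ 11.7898.

min(Z) = 11.7898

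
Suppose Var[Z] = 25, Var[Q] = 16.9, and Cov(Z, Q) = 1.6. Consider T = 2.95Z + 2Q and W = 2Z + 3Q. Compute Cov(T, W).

Cov(T, W) = 269.46

By bilinearity, Cov(T, W) = ac·Var[Z] + bd·Var[Q] + (ad+bc)·Cov(Z, Q), with a=2.95, b=2, c=2, d=3.
ac·Var[Z] = 2.95·2·25 = 147.5
bd·Var[Q] = 2·3·16.9 = 101.4
(ad+bc)·Cov(Z, Q) = (12.85)·1.6 = 20.56
Cov(T, W) = 147.5 + 101.4 + 20.56 = 269.46.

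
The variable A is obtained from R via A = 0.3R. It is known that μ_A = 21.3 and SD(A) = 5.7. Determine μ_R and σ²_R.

From A = 0.3R: μ_A = a·μ_R + b, so μ_R = (μ_A − b)/a = (21.3 − 0)/0.3 = 71.
σ²_A = 5.7² = 32.49.
σ²_A = a²·σ²_R, so σ²_R = 32.49/0.3² = 361.

μ_R = 71, σ²_R = 361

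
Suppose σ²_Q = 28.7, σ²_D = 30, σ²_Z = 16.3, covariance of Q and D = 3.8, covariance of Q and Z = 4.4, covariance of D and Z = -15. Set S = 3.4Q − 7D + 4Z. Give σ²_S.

σ²_S = a²·σ²_Q + b²·σ²_D + c²·σ²_Z + 2ab·covariance of Q and D + 2ac·covariance of Q and Z + 2bc·covariance of D and Z, with a = 3.4, b = -7, c = 4.
= 331.772 + 1470 + 260.8 + (-180.88) + 119.68 + 840
= 2841.372.

σ²_S = 2841.372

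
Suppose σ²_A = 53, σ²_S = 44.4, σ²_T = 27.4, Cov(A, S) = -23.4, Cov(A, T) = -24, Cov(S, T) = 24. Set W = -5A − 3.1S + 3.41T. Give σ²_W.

σ²_W = 1655.88594

σ²_W = a²·σ²_A + b²·σ²_S + c²·σ²_T + 2ab·Cov(A, S) + 2ac·Cov(A, T) + 2bc·Cov(S, T), with a = -5, b = -3.1, c = 3.41.
= 1325 + 426.684 + 318.60994 + (-725.4) + 818.4 + (-507.408)
= 1655.88594.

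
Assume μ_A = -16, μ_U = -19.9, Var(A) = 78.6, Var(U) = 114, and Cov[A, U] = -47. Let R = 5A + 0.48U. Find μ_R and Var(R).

μ_R = 5·μ_A + 0.48·μ_U = 5·(-16) + 0.48·(-19.9) = -89.552.
Var(R) = a²·Var(A) + b²·Var(U) + 2ab·Cov[A, U] with a = 5, b = 0.48.
= 5²·78.6 + 0.48²·114 + 2·5·0.48·(-47)
= 1965 + 26.2656 + (-225.6) = 1765.6656.

μ_R = -89.552, Var(R) = 1765.6656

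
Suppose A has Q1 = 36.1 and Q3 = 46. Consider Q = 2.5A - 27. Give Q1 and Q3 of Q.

a = 2.5 > 0: Q1(Q) = a·Q1(A)+b = 63.25, Q3(Q) = a·Q3(A)+b = 88.

Q1(Q) = 63.25, Q3(Q) = 88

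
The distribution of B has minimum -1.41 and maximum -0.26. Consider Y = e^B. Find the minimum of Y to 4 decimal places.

e^B is increasing on this domain, so min(Y) comes from min(B) = -1.41: min(Y) = exp(-1.41) ≈ 0.2441.

min(Y) = 0.2441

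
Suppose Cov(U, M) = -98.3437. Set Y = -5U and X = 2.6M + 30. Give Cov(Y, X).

Cov(Y, X) = 1278.4681

Cov(Y, X) = a·c·Cov(U, M) = (-5)·2.6·(-98.3437) = 1278.4681. Additive constants drop out.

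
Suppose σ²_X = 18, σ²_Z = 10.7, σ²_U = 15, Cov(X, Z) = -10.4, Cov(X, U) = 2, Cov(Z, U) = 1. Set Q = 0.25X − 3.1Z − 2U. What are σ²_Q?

σ²_Q = a²·σ²_X + b²·σ²_Z + c²·σ²_U + 2ab·Cov(X, Z) + 2ac·Cov(X, U) + 2bc·Cov(Z, U), with a = 0.25, b = -3.1, c = -2.
= 1.125 + 102.827 + 60 + 16.12 + (-2) + 12.4
= 190.472.

σ²_Q = 190.472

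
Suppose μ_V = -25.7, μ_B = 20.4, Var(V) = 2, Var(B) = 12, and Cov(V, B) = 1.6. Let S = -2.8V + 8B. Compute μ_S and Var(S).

μ_S = (-2.8)·μ_V + 8·μ_B = (-2.8)·(-25.7) + 8·20.4 = 235.16.
Var(S) = a²·Var(V) + b²·Var(B) + 2ab·Cov(V, B) with a = -2.8, b = 8.
= (-2.8)²·2 + 8²·12 + 2·(-2.8)·8·1.6
= 15.68 + 768 + (-71.68) = 712.

μ_S = 235.16, Var(S) = 712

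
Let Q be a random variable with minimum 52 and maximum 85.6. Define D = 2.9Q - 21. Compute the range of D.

Range(D) = 97.44

Range of Q = 85.6 − 52 = 33.6.
Range(D) = |a|·Range(Q) = |2.9|·33.6 = 97.44.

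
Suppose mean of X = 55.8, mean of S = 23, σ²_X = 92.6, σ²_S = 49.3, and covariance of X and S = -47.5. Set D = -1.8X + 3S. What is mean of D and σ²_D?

mean of D = (-1.8)·mean of X + 3·mean of S = (-1.8)·55.8 + 3·23 = -31.44.
σ²_D = a²·σ²_X + b²·σ²_S + 2ab·covariance of X and S with a = -1.8, b = 3.
= (-1.8)²·92.6 + 3²·49.3 + 2·(-1.8)·3·(-47.5)
= 300.024 + 443.7 + 513 = 1256.724.

mean of D = -31.44, σ²_D = 1256.724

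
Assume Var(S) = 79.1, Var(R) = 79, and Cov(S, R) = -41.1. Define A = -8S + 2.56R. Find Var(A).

Var(A) = a²·Var(S) + b²·Var(R) + 2ab·Cov(S, R) with a = -8, b = 2.56.
= (-8)²·79.1 + 2.56²·79 + 2·(-8)·2.56·(-41.1)
= 5062.4 + 517.7344 + 1683.456 = 7263.5904.

Var(A) = 7263.5904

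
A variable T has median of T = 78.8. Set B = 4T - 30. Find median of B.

median of B = 285.2

A linear map preserves order up to sign, so median of B = a·median of T + b = 4·78.8 + (-30) = 285.2.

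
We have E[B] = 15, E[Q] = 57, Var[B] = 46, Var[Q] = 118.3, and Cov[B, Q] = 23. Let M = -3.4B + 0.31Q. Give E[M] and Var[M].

E[M] = (-3.4)·E[B] + 0.31·E[Q] = (-3.4)·15 + 0.31·57 = -33.33.
Var[M] = a²·Var[B] + b²·Var[Q] + 2ab·Cov[B, Q] with a = -3.4, b = 0.31.
= (-3.4)²·46 + 0.31²·118.3 + 2·(-3.4)·0.31·23
= 531.76 + 11.36863 + (-48.484) = 494.64463.

E[M] = -33.33, Var[M] = 494.64463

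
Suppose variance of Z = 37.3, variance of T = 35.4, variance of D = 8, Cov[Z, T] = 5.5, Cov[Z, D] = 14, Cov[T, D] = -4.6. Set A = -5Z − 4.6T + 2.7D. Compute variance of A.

variance of A = a²·variance of Z + b²·variance of T + c²·variance of D + 2ab·Cov[Z, T] + 2ac·Cov[Z, D] + 2bc·Cov[T, D], with a = -5, b = -4.6, c = 2.7.
= 932.5 + 749.064 + 58.32 + 253 + (-378) + 114.264
= 1729.148.

variance of A = 1729.148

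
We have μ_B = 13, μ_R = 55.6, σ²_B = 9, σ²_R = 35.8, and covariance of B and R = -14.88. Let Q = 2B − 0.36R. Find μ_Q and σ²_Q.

μ_Q = 5.984, σ²_Q = 62.06688

μ_Q = 2·μ_B + (-0.36)·μ_R = 2·13 + (-0.36)·55.6 = 5.984.
σ²_Q = a²·σ²_B + b²·σ²_R + 2ab·covariance of B and R with a = 2, b = -0.36.
= 2²·9 + (-0.36)²·35.8 + 2·2·(-0.36)·(-14.88)
= 36 + 4.63968 + 21.4272 = 62.06688.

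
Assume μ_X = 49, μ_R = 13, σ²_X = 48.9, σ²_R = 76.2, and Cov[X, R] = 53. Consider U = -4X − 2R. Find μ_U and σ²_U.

μ_U = -222, σ²_U = 1935.2

μ_U = (-4)·μ_X + (-2)·μ_R = (-4)·49 + (-2)·13 = -222.
σ²_U = a²·σ²_X + b²·σ²_R + 2ab·Cov[X, R] with a = -4, b = -2.
= (-4)²·48.9 + (-2)²·76.2 + 2·(-4)·(-2)·53
= 782.4 + 304.8 + 848 = 1935.2.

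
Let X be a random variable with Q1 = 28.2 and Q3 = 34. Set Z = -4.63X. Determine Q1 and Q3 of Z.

Q1(Z) = -157.42, Q3(Z) = -130.566

a = -4.63 < 0 reverses order: Q1(Z) comes from Q3(X), Q3(Z) from Q1(X).
Q1(Z) = (-4.63)·34 = -157.42; Q3(Z) = (-4.63)·28.2 = -130.566.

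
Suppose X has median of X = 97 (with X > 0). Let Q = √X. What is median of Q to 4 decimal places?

median of Q = 9.8489

√X is monotone on this domain, so median of Q = √(97) ≈ 9.8489.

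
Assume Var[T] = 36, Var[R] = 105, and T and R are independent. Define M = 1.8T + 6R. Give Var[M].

Var[M] = a²·Var[T] + b²·Var[R] + 2ab·Cov(T, R) with a = 1.8, b = 6.
Independence gives Cov(T, R) = 0.
= 1.8²·36 + 6²·105 + 2·1.8·6·0
= 116.64 + 3780 + 0 = 3896.64.

Var[M] = 3896.64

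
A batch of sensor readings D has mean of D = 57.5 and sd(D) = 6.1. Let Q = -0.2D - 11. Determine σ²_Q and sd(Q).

Q = -0.2D - 11 is linear with a = -0.2, b = -11.
σ²_D = 6.1² = 37.21.
σ²_Q = a²·σ²_D = (-0.2)²·37.21 = 1.4884 (the additive constant -11 does not affect variance).
sd(Q) = |a|·sd(D) = |-0.2|·6.1 = 1.22.

σ²_Q = 1.4884, sd(Q) = 1.22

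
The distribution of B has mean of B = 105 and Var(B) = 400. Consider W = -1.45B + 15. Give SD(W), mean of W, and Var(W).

SD(W) = 29, mean of W = -137.25, Var(W) = 841

W = -1.45B + 15 is linear with a = -1.45, b = 15.
SD(B) = √400 = 20.
SD(W) = |a|·SD(B) = |-1.45|·20 = 29.
mean of W = a·mean of B + b = (-1.45)·105 + 15 = -137.25.
Var(W) = a²·Var(B) = (-1.45)²·400 = 841 (the additive constant 15 does not affect variance).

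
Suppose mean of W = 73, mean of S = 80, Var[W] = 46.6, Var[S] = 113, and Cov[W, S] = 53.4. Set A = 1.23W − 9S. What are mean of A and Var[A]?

mean of A = -630.21, Var[A] = 8041.22514

mean of A = 1.23·mean of W + (-9)·mean of S = 1.23·73 + (-9)·80 = -630.21.
Var[A] = a²·Var[W] + b²·Var[S] + 2ab·Cov[W, S] with a = 1.23, b = -9.
= 1.23²·46.6 + (-9)²·113 + 2·1.23·(-9)·53.4
= 70.50114 + 9153 + (-1182.276) = 8041.22514.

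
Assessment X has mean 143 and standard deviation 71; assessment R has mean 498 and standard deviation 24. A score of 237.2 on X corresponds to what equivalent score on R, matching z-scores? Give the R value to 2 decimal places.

z = (237.2 − 143)/71 ≈ 1.3268.
R = 498 + z·24 = 498 + (237.2 − 143)·24/71 ≈ 529.84.

R = 529.84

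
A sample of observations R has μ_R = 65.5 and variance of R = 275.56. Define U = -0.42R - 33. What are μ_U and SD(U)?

μ_U = -60.51, SD(U) = 6.972

U = -0.42R - 33 is linear with a = -0.42, b = -33.
μ_U = a·μ_R + b = (-0.42)·65.5 + (-33) = -60.51.
SD(R) = √275.56 = 16.6.
SD(U) = |a|·SD(R) = |-0.42|·16.6 = 6.972.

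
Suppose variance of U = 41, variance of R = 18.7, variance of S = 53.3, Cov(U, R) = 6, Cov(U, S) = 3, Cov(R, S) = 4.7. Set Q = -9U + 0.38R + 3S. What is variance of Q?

variance of Q = 3611.07628

variance of Q = a²·variance of U + b²·variance of R + c²·variance of S + 2ab·Cov(U, R) + 2ac·Cov(U, S) + 2bc·Cov(R, S), with a = -9, b = 0.38, c = 3.
= 3321 + 2.70028 + 479.7 + (-41.04) + (-162) + 10.716
= 3611.07628.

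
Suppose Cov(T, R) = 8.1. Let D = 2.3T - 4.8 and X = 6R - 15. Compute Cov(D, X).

Cov(D, X) = 111.78

Cov(D, X) = a·c·Cov(T, R) = 2.3·6·8.1 = 111.78. Additive constants drop out.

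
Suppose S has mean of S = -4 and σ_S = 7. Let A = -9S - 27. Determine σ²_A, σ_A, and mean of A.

A = -9S - 27 is linear with a = -9, b = -27.
σ²_S = 7² = 49.
σ²_A = a²·σ²_S = (-9)²·49 = 3969 (the additive constant -27 does not affect variance).
σ_A = |a|·σ_S = |-9|·7 = 63.
mean of A = a·mean of S + b = (-9)·(-4) + (-27) = 9.

σ²_A = 3969, σ_A = 63, mean of A = 9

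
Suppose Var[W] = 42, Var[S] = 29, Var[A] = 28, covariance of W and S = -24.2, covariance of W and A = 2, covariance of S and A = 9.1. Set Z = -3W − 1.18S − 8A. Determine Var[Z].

Var[Z] = a²·Var[W] + b²·Var[S] + c²·Var[A] + 2ab·covariance of W and S + 2ac·covariance of W and A + 2bc·covariance of S and A, with a = -3, b = -1.18, c = -8.
= 378 + 40.3796 + 1792 + (-171.336) + 96 + 171.808
= 2306.8516.

Var[Z] = 2306.8516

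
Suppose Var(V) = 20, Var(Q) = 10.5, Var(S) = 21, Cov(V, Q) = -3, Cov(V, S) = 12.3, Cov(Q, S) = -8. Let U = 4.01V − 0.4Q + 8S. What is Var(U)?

Var(U) = 2517.274

Var(U) = a²·Var(V) + b²·Var(Q) + c²·Var(S) + 2ab·Cov(V, Q) + 2ac·Cov(V, S) + 2bc·Cov(Q, S), with a = 4.01, b = -0.4, c = 8.
= 321.602 + 1.68 + 1344 + 9.624 + 789.168 + 51.2
= 2517.274.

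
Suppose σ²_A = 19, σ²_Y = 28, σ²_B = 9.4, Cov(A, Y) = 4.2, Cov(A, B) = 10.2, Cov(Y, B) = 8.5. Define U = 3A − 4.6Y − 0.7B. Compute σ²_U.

σ²_U = a²·σ²_A + b²·σ²_Y + c²·σ²_B + 2ab·Cov(A, Y) + 2ac·Cov(A, B) + 2bc·Cov(Y, B), with a = 3, b = -4.6, c = -0.7.
= 171 + 592.48 + 4.606 + (-115.92) + (-42.84) + 54.74
= 664.066.

σ²_U = 664.066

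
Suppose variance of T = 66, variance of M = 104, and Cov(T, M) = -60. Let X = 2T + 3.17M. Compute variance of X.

variance of X = 548.2856

variance of X = a²·variance of T + b²·variance of M + 2ab·Cov(T, M) with a = 2, b = 3.17.
= 2²·66 + 3.17²·104 + 2·2·3.17·(-60)
= 264 + 1045.0856 + (-760.8) = 548.2856.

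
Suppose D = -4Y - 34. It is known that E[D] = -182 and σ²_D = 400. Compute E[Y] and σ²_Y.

From D = -4Y - 34: E[D] = a·E[Y] + b, so E[Y] = (E[D] − b)/a = (-182 − (-34))/(-4) = 37.
σ²_D = a²·σ²_Y, so σ²_Y = 400/(-4)² = 25.

E[Y] = 37, σ²_Y = 25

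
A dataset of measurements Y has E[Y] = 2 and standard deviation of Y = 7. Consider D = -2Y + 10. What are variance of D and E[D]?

variance of D = 196, E[D] = 6

D = -2Y + 10 is linear with a = -2, b = 10.
variance of Y = 7² = 49.
variance of D = a²·variance of Y = (-2)²·49 = 196 (the additive constant 10 does not affect variance).
E[D] = a·E[Y] + b = (-2)·2 + 10 = 6.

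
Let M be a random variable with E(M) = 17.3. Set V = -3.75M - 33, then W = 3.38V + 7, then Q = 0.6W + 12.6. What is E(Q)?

E(V) = (-3.75)·17.3 + (-33) = -97.875.
E(W) = 3.38·(-97.875) + 7 = -323.8175.
E(Q) = 0.6·(-323.8175) + 12.6 = -181.6905.

E(Q) = -181.6905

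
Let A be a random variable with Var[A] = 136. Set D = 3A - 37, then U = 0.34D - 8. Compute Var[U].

Var[D] = 3²·136 = 1224.
Var[U] = 0.34²·1224 = 141.4944.

Var[U] = 141.4944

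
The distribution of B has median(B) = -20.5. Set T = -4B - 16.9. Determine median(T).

median(T) = 65.1

A linear map preserves order up to sign, so median(T) = a·median(B) + b = (-4)·(-20.5) + (-16.9) = 65.1.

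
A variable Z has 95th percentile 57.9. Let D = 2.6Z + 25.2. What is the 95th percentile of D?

Since a = 2.6 > 0 the transformation is increasing, so the 95th percentile of D = a·(P_{95} of Z) + b = 2.6·57.9 + 25.2 = 175.74.

95th percentile of D = 175.74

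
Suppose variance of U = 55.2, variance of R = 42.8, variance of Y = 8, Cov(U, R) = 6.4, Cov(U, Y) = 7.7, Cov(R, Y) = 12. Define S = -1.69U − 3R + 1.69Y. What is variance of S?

variance of S = a²·variance of U + b²·variance of R + c²·variance of Y + 2ab·Cov(U, R) + 2ac·Cov(U, Y) + 2bc·Cov(R, Y), with a = -1.69, b = -3, c = 1.69.
= 157.65672 + 385.2 + 22.8488 + 64.896 + (-43.98394) + (-121.68)
= 464.93758.

variance of S = 464.93758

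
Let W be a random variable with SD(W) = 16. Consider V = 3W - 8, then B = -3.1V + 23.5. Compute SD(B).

SD(B) = 148.8

SD(V) = |3|·16 = 48.
SD(B) = |-3.1|·48 = 148.8.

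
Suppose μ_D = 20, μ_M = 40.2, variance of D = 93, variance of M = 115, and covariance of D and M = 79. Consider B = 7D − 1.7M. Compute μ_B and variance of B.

μ_B = 7·μ_D + (-1.7)·μ_M = 7·20 + (-1.7)·40.2 = 71.66.
variance of B = a²·variance of D + b²·variance of M + 2ab·covariance of D and M with a = 7, b = -1.7.
= 7²·93 + (-1.7)²·115 + 2·7·(-1.7)·79
= 4557 + 332.35 + (-1880.2) = 3009.15.

μ_B = 71.66, variance of B = 3009.15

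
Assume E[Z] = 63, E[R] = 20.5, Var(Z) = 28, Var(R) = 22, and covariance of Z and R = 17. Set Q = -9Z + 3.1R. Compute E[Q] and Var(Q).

E[Q] = -503.45, Var(Q) = 1530.82

E[Q] = (-9)·E[Z] + 3.1·E[R] = (-9)·63 + 3.1·20.5 = -503.45.
Var(Q) = a²·Var(Z) + b²·Var(R) + 2ab·covariance of Z and R with a = -9, b = 3.1.
= (-9)²·28 + 3.1²·22 + 2·(-9)·3.1·17
= 2268 + 211.42 + (-948.6) = 1530.82.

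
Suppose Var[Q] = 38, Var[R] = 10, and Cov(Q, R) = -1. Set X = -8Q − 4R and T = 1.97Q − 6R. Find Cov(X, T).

Cov(X, T) = -399

By bilinearity, Cov(X, T) = ac·Var[Q] + bd·Var[R] + (ad+bc)·Cov(Q, R), with a=-8, b=-4, c=1.97, d=-6.
ac·Var[Q] = (-8)·1.97·38 = -598.88
bd·Var[R] = (-4)·(-6)·10 = 240
(ad+bc)·Cov(Q, R) = (40.12)·(-1) = -40.12
Cov(X, T) = -598.88 + 240 + (-40.12) = -399.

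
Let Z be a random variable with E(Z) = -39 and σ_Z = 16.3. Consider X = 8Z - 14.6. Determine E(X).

E(X) = -326.6

X = 8Z - 14.6 is linear with a = 8, b = -14.6.
E(X) = a·E(Z) + b = 8·(-39) + (-14.6) = -326.6.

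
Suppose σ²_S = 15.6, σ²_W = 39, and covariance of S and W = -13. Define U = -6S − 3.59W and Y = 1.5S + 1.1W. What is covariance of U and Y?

covariance of U and Y = -138.606

By bilinearity, covariance of U and Y = ac·σ²_S + bd·σ²_W + (ad+bc)·covariance of S and W, with a=-6, b=-3.59, c=1.5, d=1.1.
ac·σ²_S = (-6)·1.5·15.6 = -140.4
bd·σ²_W = (-3.59)·1.1·39 = -154.011
(ad+bc)·covariance of S and W = (-11.985)·(-13) = 155.805
covariance of U and Y = -140.4 + (-154.011) + 155.805 = -138.606.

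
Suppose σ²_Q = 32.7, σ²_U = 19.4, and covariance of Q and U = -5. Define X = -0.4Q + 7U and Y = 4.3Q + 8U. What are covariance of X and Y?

By bilinearity, covariance of X and Y = ac·σ²_Q + bd·σ²_U + (ad+bc)·covariance of Q and U, with a=-0.4, b=7, c=4.3, d=8.
ac·σ²_Q = (-0.4)·4.3·32.7 = -56.244
bd·σ²_U = 7·8·19.4 = 1086.4
(ad+bc)·covariance of Q and U = (26.9)·(-5) = -134.5
covariance of X and Y = -56.244 + 1086.4 + (-134.5) = 895.656.

covariance of X and Y = 895.656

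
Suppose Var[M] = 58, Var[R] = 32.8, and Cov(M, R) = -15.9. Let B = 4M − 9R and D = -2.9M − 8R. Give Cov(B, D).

Cov(B, D) = 1782.61

By bilinearity, Cov(B, D) = ac·Var[M] + bd·Var[R] + (ad+bc)·Cov(M, R), with a=4, b=-9, c=-2.9, d=-8.
ac·Var[M] = 4·(-2.9)·58 = -672.8
bd·Var[R] = (-9)·(-8)·32.8 = 2361.6
(ad+bc)·Cov(M, R) = (-5.9)·(-15.9) = 93.81
Cov(B, D) = -672.8 + 2361.6 + 93.81 = 1782.61.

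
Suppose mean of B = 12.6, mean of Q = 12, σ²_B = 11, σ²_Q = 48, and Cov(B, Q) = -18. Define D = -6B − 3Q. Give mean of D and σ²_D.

mean of D = -111.6, σ²_D = 180

mean of D = (-6)·mean of B + (-3)·mean of Q = (-6)·12.6 + (-3)·12 = -111.6.
σ²_D = a²·σ²_B + b²·σ²_Q + 2ab·Cov(B, Q) with a = -6, b = -3.
= (-6)²·11 + (-3)²·48 + 2·(-6)·(-3)·(-18)
= 396 + 432 + (-648) = 180.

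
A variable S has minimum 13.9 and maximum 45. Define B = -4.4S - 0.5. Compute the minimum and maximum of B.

min(B) = -198.5, max(B) = -61.66

a = -4.4 < 0, so order reverses: min(B) = a·max(S)+b = (-4.4)·45 + (-0.5) = -198.5; max(B) = a·min(S)+b = (-4.4)·13.9 + (-0.5) = -61.66.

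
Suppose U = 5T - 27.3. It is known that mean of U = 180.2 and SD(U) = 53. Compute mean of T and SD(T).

mean of T = 41.5, SD(T) = 10.6

From U = 5T - 27.3: mean of U = a·mean of T + b, so mean of T = (mean of U − b)/a = (180.2 − (-27.3))/5 = 41.5.
SD(U) = |a|·SD(T), so SD(T) = 53/|5| = 10.6.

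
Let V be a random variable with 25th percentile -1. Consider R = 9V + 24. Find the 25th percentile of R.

Since a = 9 > 0 the transformation is increasing, so the 25th percentile of R = a·(P_{25} of V) + b = 9·(-1) + 24 = 15.

25th percentile of R = 15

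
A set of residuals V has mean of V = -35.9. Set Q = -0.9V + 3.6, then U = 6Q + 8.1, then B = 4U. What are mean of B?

mean of Q = (-0.9)·(-35.9) + 3.6 = 35.91.
mean of U = 6·35.91 + 8.1 = 223.56.
mean of B = 4·223.56 = 894.24.

mean of B = 894.24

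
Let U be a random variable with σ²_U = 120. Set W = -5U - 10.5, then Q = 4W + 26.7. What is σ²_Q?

σ²_W = (-5)²·120 = 3000.
σ²_Q = 4²·3000 = 48000.

σ²_Q = 48000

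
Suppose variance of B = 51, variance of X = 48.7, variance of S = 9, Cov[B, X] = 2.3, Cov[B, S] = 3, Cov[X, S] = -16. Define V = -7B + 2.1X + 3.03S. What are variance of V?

variance of V = 2397.8991

variance of V = a²·variance of B + b²·variance of X + c²·variance of S + 2ab·Cov[B, X] + 2ac·Cov[B, S] + 2bc·Cov[X, S], with a = -7, b = 2.1, c = 3.03.
= 2499 + 214.767 + 82.6281 + (-67.62) + (-127.26) + (-203.616)
= 2397.8991.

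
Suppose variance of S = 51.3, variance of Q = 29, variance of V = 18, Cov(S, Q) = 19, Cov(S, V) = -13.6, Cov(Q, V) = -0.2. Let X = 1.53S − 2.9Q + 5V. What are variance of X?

variance of X = 443.09217

variance of X = a²·variance of S + b²·variance of Q + c²·variance of V + 2ab·Cov(S, Q) + 2ac·Cov(S, V) + 2bc·Cov(Q, V), with a = 1.53, b = -2.9, c = 5.
= 120.08817 + 243.89 + 450 + (-168.606) + (-208.08) + 5.8
= 443.09217.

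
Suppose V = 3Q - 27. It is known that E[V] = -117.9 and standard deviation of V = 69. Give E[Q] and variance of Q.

E[Q] = -30.3, variance of Q = 529

From V = 3Q - 27: E[V] = a·E[Q] + b, so E[Q] = (E[V] − b)/a = (-117.9 − (-27))/3 = -30.3.
variance of V = 69² = 4761.
variance of V = a²·variance of Q, so variance of Q = 4761/3² = 529.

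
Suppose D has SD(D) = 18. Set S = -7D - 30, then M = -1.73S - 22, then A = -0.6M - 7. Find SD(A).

SD(A) = 130.788

SD(S) = |-7|·18 = 126.
SD(M) = |-1.73|·126 = 217.98.
SD(A) = |-0.6|·217.98 = 130.788.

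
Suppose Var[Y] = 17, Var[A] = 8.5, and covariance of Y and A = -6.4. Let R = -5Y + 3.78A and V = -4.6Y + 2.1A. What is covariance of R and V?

By bilinearity, covariance of R and V = ac·Var[Y] + bd·Var[A] + (ad+bc)·covariance of Y and A, with a=-5, b=3.78, c=-4.6, d=2.1.
ac·Var[Y] = (-5)·(-4.6)·17 = 391
bd·Var[A] = 3.78·2.1·8.5 = 67.473
(ad+bc)·covariance of Y and A = (-27.888)·(-6.4) = 178.4832
covariance of R and V = 391 + 67.473 + 178.4832 = 636.9562.

covariance of R and V = 636.9562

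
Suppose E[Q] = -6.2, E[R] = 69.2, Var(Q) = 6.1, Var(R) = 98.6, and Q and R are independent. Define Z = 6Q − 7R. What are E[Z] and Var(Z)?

E[Z] = 6·E[Q] + (-7)·E[R] = 6·(-6.2) + (-7)·69.2 = -521.6.
Var(Z) = a²·Var(Q) + b²·Var(R) + 2ab·Cov(Q, R) with a = 6, b = -7.
Independence gives Cov(Q, R) = 0.
= 6²·6.1 + (-7)²·98.6 + 2·6·(-7)·0
= 219.6 + 4831.4 + 0 = 5051.

E[Z] = -521.6, Var(Z) = 5051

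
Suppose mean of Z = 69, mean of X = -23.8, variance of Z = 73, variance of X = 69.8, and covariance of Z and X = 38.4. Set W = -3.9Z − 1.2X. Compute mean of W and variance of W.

mean of W = -240.54, variance of W = 1570.266

mean of W = (-3.9)·mean of Z + (-1.2)·mean of X = (-3.9)·69 + (-1.2)·(-23.8) = -240.54.
variance of W = a²·variance of Z + b²·variance of X + 2ab·covariance of Z and X with a = -3.9, b = -1.2.
= (-3.9)²·73 + (-1.2)²·69.8 + 2·(-3.9)·(-1.2)·38.4
= 1110.33 + 100.512 + 359.424 = 1570.266.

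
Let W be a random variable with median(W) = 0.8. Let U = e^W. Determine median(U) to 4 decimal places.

e^W is monotone on this domain, so median(U) = exp(0.8) ≈ 2.2255.

median(U) = 2.2255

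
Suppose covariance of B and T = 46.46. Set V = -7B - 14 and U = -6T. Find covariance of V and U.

covariance of V and U = 1951.32

covariance of V and U = a·c·covariance of B and T = (-7)·(-6)·46.46 = 1951.32. Additive constants drop out.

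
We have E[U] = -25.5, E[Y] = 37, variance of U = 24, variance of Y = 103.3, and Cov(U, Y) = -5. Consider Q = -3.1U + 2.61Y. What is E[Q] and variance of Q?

E[Q] = 175.62, variance of Q = 1015.23993

E[Q] = (-3.1)·E[U] + 2.61·E[Y] = (-3.1)·(-25.5) + 2.61·37 = 175.62.
variance of Q = a²·variance of U + b²·variance of Y + 2ab·Cov(U, Y) with a = -3.1, b = 2.61.
= (-3.1)²·24 + 2.61²·103.3 + 2·(-3.1)·2.61·(-5)
= 230.64 + 703.68993 + 80.91 = 1015.23993.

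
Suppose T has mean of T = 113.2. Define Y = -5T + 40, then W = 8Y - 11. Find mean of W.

mean of W = -4219

mean of Y = (-5)·113.2 + 40 = -526.
mean of W = 8·(-526) + (-11) = -4219.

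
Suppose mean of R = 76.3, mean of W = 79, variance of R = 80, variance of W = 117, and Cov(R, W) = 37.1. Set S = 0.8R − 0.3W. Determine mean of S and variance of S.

mean of S = 37.34, variance of S = 43.922

mean of S = 0.8·mean of R + (-0.3)·mean of W = 0.8·76.3 + (-0.3)·79 = 37.34.
variance of S = a²·variance of R + b²·variance of W + 2ab·Cov(R, W) with a = 0.8, b = -0.3.
= 0.8²·80 + (-0.3)²·117 + 2·0.8·(-0.3)·37.1
= 51.2 + 10.53 + (-17.808) = 43.922.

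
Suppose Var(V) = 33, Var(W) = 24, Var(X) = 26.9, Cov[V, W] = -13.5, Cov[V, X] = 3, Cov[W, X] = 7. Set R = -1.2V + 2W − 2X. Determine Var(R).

Var(R) = a²·Var(V) + b²·Var(W) + c²·Var(X) + 2ab·Cov[V, W] + 2ac·Cov[V, X] + 2bc·Cov[W, X], with a = -1.2, b = 2, c = -2.
= 47.52 + 96 + 107.6 + 64.8 + 14.4 + (-56)
= 274.32.

Var(R) = 274.32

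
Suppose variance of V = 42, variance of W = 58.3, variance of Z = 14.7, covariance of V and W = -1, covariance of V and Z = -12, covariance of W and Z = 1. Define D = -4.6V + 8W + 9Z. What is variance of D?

variance of D = a²·variance of V + b²·variance of W + c²·variance of Z + 2ab·covariance of V and W + 2ac·covariance of V and Z + 2bc·covariance of W and Z, with a = -4.6, b = 8, c = 9.
= 888.72 + 3731.2 + 1190.7 + 73.6 + 993.6 + 144
= 7021.82.

variance of D = 7021.82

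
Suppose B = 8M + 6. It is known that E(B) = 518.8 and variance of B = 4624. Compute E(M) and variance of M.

E(M) = 64.1, variance of M = 72.25

From B = 8M + 6: E(B) = a·E(M) + b, so E(M) = (E(B) − b)/a = (518.8 − 6)/8 = 64.1.
variance of B = a²·variance of M, so variance of M = 4624/8² = 72.25.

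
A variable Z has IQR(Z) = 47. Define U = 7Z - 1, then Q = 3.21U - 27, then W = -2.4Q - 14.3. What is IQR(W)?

IQR(U) = |7|·47 = 329.
IQR(Q) = |3.21|·329 = 1056.09.
IQR(W) = |-2.4|·1056.09 = 2534.616.

IQR(W) = 2534.616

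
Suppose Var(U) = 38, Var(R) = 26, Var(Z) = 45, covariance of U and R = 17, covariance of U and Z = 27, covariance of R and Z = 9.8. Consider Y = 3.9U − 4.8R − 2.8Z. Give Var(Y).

Var(Y) = 567.084

Var(Y) = a²·Var(U) + b²·Var(R) + c²·Var(Z) + 2ab·covariance of U and R + 2ac·covariance of U and Z + 2bc·covariance of R and Z, with a = 3.9, b = -4.8, c = -2.8.
= 577.98 + 599.04 + 352.8 + (-636.48) + (-589.68) + 263.424
= 567.084.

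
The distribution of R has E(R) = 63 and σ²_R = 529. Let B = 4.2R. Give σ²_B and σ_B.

B = 4.2R is linear with a = 4.2, b = 0.
σ²_B = a²·σ²_R = 4.2²·529 = 9331.56.
σ_R = √529 = 23.
σ_B = |a|·σ_R = |4.2|·23 = 96.6.

σ²_B = 9331.56, σ_B = 96.6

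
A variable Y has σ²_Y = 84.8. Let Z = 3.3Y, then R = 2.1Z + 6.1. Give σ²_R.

σ²_Z = 3.3²·84.8 = 923.472.
σ²_R = 2.1²·923.472 = 4072.51152.

σ²_R = 4072.51152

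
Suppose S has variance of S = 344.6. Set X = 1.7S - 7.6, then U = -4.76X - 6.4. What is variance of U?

variance of X = 1.7²·344.6 = 995.894.
variance of U = (-4.76)²·995.894 = 22564.5678944.

variance of U = 22564.5678944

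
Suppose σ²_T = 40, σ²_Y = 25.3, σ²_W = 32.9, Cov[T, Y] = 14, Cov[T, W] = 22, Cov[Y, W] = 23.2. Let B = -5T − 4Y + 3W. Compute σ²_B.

σ²_B = a²·σ²_T + b²·σ²_Y + c²·σ²_W + 2ab·Cov[T, Y] + 2ac·Cov[T, W] + 2bc·Cov[Y, W], with a = -5, b = -4, c = 3.
= 1000 + 404.8 + 296.1 + 560 + (-660) + (-556.8)
= 1044.1.

σ²_B = 1044.1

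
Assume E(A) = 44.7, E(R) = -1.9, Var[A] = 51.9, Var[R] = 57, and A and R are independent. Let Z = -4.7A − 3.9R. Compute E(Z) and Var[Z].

E(Z) = -202.68, Var[Z] = 2013.441

E(Z) = (-4.7)·E(A) + (-3.9)·E(R) = (-4.7)·44.7 + (-3.9)·(-1.9) = -202.68.
Var[Z] = a²·Var[A] + b²·Var[R] + 2ab·covariance of A and R with a = -4.7, b = -3.9.
Independence gives covariance of A and R = 0.
= (-4.7)²·51.9 + (-3.9)²·57 + 2·(-4.7)·(-3.9)·0
= 1146.471 + 866.97 + 0 = 2013.441.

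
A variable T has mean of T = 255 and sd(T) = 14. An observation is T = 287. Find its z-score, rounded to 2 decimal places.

z = 2.29

z = (T − mean of T) / sd(T) = (287 − 255) / 14 ≈ 2.29.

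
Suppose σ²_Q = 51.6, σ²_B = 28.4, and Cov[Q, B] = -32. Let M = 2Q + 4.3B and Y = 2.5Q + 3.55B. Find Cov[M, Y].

Cov[M, Y] = 120.326

By bilinearity, Cov[M, Y] = ac·σ²_Q + bd·σ²_B + (ad+bc)·Cov[Q, B], with a=2, b=4.3, c=2.5, d=3.55.
ac·σ²_Q = 2·2.5·51.6 = 258
bd·σ²_B = 4.3·3.55·28.4 = 433.526
(ad+bc)·Cov[Q, B] = (17.85)·(-32) = -571.2
Cov[M, Y] = 258 + 433.526 + (-571.2) = 120.326.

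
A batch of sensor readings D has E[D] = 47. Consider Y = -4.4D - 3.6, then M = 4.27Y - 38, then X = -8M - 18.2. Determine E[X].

E[Y] = (-4.4)·47 + (-3.6) = -210.4.
E[M] = 4.27·(-210.4) + (-38) = -936.408.
E[X] = (-8)·(-936.408) + (-18.2) = 7473.064.

E[X] = 7473.064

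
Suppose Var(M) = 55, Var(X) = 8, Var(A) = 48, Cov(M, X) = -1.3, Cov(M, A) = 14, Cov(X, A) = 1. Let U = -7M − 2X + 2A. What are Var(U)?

Var(U) = a²·Var(M) + b²·Var(X) + c²·Var(A) + 2ab·Cov(M, X) + 2ac·Cov(M, A) + 2bc·Cov(X, A), with a = -7, b = -2, c = 2.
= 2695 + 32 + 192 + (-36.4) + (-392) + (-8)
= 2482.6.

Var(U) = 2482.6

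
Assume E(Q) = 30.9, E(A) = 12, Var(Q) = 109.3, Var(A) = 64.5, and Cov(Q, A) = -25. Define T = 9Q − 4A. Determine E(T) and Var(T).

E(T) = 230.1, Var(T) = 11685.3

E(T) = 9·E(Q) + (-4)·E(A) = 9·30.9 + (-4)·12 = 230.1.
Var(T) = a²·Var(Q) + b²·Var(A) + 2ab·Cov(Q, A) with a = 9, b = -4.
= 9²·109.3 + (-4)²·64.5 + 2·9·(-4)·(-25)
= 8853.3 + 1032 + 1800 = 11685.3.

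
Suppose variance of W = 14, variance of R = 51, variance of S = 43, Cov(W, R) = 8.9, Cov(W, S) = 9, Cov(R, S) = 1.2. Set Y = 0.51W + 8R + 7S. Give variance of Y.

variance of Y = 5645.9254

variance of Y = a²·variance of W + b²·variance of R + c²·variance of S + 2ab·Cov(W, R) + 2ac·Cov(W, S) + 2bc·Cov(R, S), with a = 0.51, b = 8, c = 7.
= 3.6414 + 3264 + 2107 + 72.624 + 64.26 + 134.4
= 5645.9254.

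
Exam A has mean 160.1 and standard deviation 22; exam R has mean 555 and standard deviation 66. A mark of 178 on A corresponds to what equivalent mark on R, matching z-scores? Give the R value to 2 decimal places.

R = 608.70

z = (178 − 160.1)/22 ≈ 0.8136.
R = 555 + z·66 = 555 + (178 − 160.1)·66/22 = 608.70.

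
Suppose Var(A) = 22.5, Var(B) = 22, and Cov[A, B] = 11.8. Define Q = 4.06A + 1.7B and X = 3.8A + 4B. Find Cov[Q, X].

By bilinearity, Cov[Q, X] = ac·Var(A) + bd·Var(B) + (ad+bc)·Cov[A, B], with a=4.06, b=1.7, c=3.8, d=4.
ac·Var(A) = 4.06·3.8·22.5 = 347.13
bd·Var(B) = 1.7·4·22 = 149.6
(ad+bc)·Cov[A, B] = (22.7)·11.8 = 267.86
Cov[Q, X] = 347.13 + 149.6 + 267.86 = 764.59.

Cov[Q, X] = 764.59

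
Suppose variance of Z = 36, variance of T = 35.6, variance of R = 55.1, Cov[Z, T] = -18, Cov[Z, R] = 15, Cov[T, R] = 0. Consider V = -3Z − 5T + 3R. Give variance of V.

variance of V = 899.9

variance of V = a²·variance of Z + b²·variance of T + c²·variance of R + 2ab·Cov[Z, T] + 2ac·Cov[Z, R] + 2bc·Cov[T, R], with a = -3, b = -5, c = 3.
= 324 + 890 + 495.9 + (-540) + (-270) + 0
= 899.9.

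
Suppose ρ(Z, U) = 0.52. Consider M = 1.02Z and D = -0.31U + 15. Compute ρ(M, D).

Linear rescalings preserve |correlation|; the slopes 1.02 and -0.31 have opposite signs, so the correlation flips sign: ρ(M, D) = −ρ(Z, U) = -0.52.

ρ(M, D) = -0.52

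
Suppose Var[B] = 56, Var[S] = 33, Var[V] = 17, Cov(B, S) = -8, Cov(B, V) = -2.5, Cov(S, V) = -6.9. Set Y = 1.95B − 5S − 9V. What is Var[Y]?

Var[Y] = a²·Var[B] + b²·Var[S] + c²·Var[V] + 2ab·Cov(B, S) + 2ac·Cov(B, V) + 2bc·Cov(S, V), with a = 1.95, b = -5, c = -9.
= 212.94 + 825 + 1377 + 156 + 87.75 + (-621)
= 2037.69.

Var[Y] = 2037.69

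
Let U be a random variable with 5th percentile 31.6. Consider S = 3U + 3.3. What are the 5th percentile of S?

Since a = 3 > 0 the transformation is increasing, so the 5th percentile of S = a·(P_{5} of U) + b = 3·31.6 + 3.3 = 98.1.

5th percentile of S = 98.1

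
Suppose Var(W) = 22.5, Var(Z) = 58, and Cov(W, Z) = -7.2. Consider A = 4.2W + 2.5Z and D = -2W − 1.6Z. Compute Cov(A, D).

By bilinearity, Cov(A, D) = ac·Var(W) + bd·Var(Z) + (ad+bc)·Cov(W, Z), with a=4.2, b=2.5, c=-2, d=-1.6.
ac·Var(W) = 4.2·(-2)·22.5 = -189
bd·Var(Z) = 2.5·(-1.6)·58 = -232
(ad+bc)·Cov(W, Z) = (-11.72)·(-7.2) = 84.384
Cov(A, D) = -189 + (-232) + 84.384 = -336.616.

Cov(A, D) = -336.616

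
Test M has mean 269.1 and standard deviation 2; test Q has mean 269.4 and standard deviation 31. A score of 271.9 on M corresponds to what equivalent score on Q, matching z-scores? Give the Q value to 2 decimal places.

z = (271.9 − 269.1)/2 = 1.4.
Q = 269.4 + z·31 = 269.4 + (271.9 − 269.1)·31/2 = 312.80.

Q = 312.80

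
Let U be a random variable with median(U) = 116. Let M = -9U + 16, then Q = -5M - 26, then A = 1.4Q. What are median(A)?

median(A) = 7159.6

median(M) = (-9)·116 + 16 = -1028.
median(Q) = (-5)·(-1028) + (-26) = 5114.
median(A) = 1.4·5114 = 7159.6.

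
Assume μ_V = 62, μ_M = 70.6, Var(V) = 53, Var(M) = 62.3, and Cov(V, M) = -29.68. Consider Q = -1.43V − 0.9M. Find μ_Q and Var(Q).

μ_Q = -152.2, Var(Q) = 82.44638

μ_Q = (-1.43)·μ_V + (-0.9)·μ_M = (-1.43)·62 + (-0.9)·70.6 = -152.2.
Var(Q) = a²·Var(V) + b²·Var(M) + 2ab·Cov(V, M) with a = -1.43, b = -0.9.
= (-1.43)²·53 + (-0.9)²·62.3 + 2·(-1.43)·(-0.9)·(-29.68)
= 108.3797 + 50.463 + (-76.39632) = 82.44638.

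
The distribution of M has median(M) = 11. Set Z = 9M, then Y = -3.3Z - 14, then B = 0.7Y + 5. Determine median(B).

median(Z) = 9·11 = 99.
median(Y) = (-3.3)·99 + (-14) = -340.7.
median(B) = 0.7·(-340.7) + 5 = -233.49.

median(B) = -233.49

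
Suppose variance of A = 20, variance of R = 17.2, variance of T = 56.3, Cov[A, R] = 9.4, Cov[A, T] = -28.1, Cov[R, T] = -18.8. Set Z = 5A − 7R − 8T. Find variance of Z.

variance of Z = 4430.4

variance of Z = a²·variance of A + b²·variance of R + c²·variance of T + 2ab·Cov[A, R] + 2ac·Cov[A, T] + 2bc·Cov[R, T], with a = 5, b = -7, c = -8.
= 500 + 842.8 + 3603.2 + (-658) + 2248 + (-2105.6)
= 4430.4.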